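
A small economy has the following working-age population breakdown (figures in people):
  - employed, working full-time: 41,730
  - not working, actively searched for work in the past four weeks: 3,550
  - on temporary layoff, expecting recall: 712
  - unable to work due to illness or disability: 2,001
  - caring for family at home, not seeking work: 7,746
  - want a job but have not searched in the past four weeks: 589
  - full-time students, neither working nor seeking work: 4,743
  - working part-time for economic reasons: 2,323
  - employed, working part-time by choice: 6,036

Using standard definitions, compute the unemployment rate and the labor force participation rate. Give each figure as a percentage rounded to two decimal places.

Employed = 41,730 + 2,323 + 6,036 = 50,089 (anyone who worked, including part-time for economic reasons, counts as employed).
Unemployed = 3,550 + 712 = 4,262 (jobless and actively searching, or on temporary layoff).
Labor force = 50,089 + 4,262 = 54,351.
Not in labor force = 2,001 + 7,746 + 589 + 4,743 = 15,079 (those not working and not actively searching are outside the labor force — including those who want a job but have given up searching).
Civilian working-age population = 54,351 + 15,079 = 69,430.
Unemployment rate = 4,262 / 54,351 = 7.84%.
Labor force participation rate = 54,351 / 69,430 = 78.28%.

Unemployment rate ≈ 7.84%; labor force participation rate ≈ 78.28%.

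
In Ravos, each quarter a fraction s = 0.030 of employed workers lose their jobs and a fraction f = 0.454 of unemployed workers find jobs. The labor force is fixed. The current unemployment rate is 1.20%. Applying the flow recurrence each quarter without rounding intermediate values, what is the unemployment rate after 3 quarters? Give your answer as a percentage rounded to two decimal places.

With a fixed labor force, u_{t+1} = u_t + s·(1−u_t) − f·u_t = u_t·(1−s−f) + s.
Here 1−s−f = 0.516 and s = 0.030.
u_1 = 0.012000 × 0.516 + 0.030 = 0.036192.
u_2 = 0.036192 × 0.516 + 0.030 = 0.048675.
u_3 = 0.048675 × 0.516 + 0.030 = 0.055116.

Unemployment rate after three quarters ≈ 5.51%.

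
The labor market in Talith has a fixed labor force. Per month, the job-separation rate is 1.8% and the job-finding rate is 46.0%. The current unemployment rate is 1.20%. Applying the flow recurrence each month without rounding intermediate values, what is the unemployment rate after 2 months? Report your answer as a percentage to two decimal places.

Unemployment rate after two months ≈ 3.07%.

With a fixed labor force, u_{t+1} = u_t + s·(1−u_t) − f·u_t = u_t·(1−s−f) + s.
Here 1−s−f = 0.522 and s = 0.018.
u_1 = 0.012000 × 0.522 + 0.018 = 0.024264.
u_2 = 0.024264 × 0.522 + 0.018 = 0.030666.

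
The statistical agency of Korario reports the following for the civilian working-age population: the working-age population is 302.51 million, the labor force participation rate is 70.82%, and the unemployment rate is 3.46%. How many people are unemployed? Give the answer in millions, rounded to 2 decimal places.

About 7.41 million are unemployed.

Labor force = 0.7082 × 302.51 = 214.24 million.
Unemployed = 0.0346 × 214.24 ≈ 7.41 million.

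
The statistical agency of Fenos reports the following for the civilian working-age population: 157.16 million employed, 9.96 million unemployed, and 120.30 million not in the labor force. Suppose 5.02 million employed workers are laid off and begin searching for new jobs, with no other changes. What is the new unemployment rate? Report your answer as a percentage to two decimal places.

Initially, labor force = 157.16 + 9.96 = 167.12 million, so u = 9.96/167.12 = 5.96%.
After the change, employed falls and unemployed rises by 5.02; labor force unchanged → E = 152.14, U = 14.98, labor force = 167.12 million.
New unemployment rate = 14.98 / 167.12 = 8.96%.

New unemployment rate ≈ 8.96%.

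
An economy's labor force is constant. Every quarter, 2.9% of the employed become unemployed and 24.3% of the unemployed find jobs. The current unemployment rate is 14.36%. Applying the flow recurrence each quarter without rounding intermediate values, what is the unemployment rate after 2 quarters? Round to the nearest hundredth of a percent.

Unemployment rate after two quarters ≈ 12.62%.

With a fixed labor force, u_{t+1} = u_t + s·(1−u_t) − f·u_t = u_t·(1−s−f) + s.
Here 1−s−f = 0.728 and s = 0.029.
u_1 = 0.143600 × 0.728 + 0.029 = 0.133541.
u_2 = 0.133541 × 0.728 + 0.029 = 0.126218.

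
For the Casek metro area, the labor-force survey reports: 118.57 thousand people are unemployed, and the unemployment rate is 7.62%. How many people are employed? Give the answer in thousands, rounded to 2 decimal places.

About 1,437.47 thousand are employed.

Labor force = U / u = 118.57 / 0.0762 ≈ 1,556.04 thousand.
Employed = labor force − unemployed = 1,556.04 − 118.57 = 1,437.47 thousand.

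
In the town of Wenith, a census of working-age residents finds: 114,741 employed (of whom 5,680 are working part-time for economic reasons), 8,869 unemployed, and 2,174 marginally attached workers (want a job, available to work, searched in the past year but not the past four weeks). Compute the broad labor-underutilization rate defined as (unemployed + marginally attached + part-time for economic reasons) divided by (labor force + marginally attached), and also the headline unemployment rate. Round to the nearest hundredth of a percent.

Labor force = 114,741 + 8,869 = 123,610.
Numerator = 8,869 + 2,174 + 5,680 = 16,723.
Denominator = 123,610 + 2,174 = 125,784.
Broad rate = 16,723 / 125,784 = 13.30%.
Headline unemployment rate = 8,869 / 123,610 = 7.17%.

Broad underutilization rate ≈ 13.30%; headline unemployment rate ≈ 7.17%.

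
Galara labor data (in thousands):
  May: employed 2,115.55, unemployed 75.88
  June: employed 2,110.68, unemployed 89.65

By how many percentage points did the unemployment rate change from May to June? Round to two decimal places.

The unemployment rate changed by +0.61 percentage points.

May: labor force = 2,115.55 + 75.88 = 2,191.43; u = 75.88/2,191.43 = 3.46%.
June: labor force = 2,110.68 + 89.65 = 2,200.33; u = 89.65/2,200.33 = 4.07%.
Change = 4.07% − 3.46% = +0.61 pp.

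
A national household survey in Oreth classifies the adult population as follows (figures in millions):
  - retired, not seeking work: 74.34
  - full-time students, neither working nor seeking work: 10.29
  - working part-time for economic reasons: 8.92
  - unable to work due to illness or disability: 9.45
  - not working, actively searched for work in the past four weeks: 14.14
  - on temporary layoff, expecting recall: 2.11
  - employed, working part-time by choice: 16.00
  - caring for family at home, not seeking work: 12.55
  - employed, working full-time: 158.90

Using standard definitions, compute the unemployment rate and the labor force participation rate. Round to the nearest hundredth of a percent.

Unemployment rate ≈ 8.12%; labor force participation rate ≈ 65.23%.

Employed = 8.92 + 16.00 + 158.90 = 183.82 million (anyone who worked, including part-time for economic reasons, counts as employed).
Unemployed = 14.14 + 2.11 = 16.25 million (jobless and actively searching, or on temporary layoff).
Labor force = 183.82 + 16.25 = 200.07 million.
Not in labor force = 74.34 + 10.29 + 9.45 + 12.55 = 106.63 million (those not working and not actively searching are outside the labor force).
Civilian working-age population = 200.07 + 106.63 = 306.70 million.
Unemployment rate = 16.25 / 200.07 = 8.12%.
Labor force participation rate = 200.07 / 306.70 = 65.23%.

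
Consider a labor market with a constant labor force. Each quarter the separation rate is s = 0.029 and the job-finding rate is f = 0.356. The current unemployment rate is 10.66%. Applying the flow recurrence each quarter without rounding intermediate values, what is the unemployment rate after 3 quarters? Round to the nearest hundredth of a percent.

With a fixed labor force, u_{t+1} = u_t + s·(1−u_t) − f·u_t = u_t·(1−s−f) + s.
Here 1−s−f = 0.615 and s = 0.029.
u_1 = 0.106600 × 0.615 + 0.029 = 0.094559.
u_2 = 0.094559 × 0.615 + 0.029 = 0.087154.
u_3 = 0.087154 × 0.615 + 0.029 = 0.082600.

Unemployment rate after three quarters ≈ 8.26%.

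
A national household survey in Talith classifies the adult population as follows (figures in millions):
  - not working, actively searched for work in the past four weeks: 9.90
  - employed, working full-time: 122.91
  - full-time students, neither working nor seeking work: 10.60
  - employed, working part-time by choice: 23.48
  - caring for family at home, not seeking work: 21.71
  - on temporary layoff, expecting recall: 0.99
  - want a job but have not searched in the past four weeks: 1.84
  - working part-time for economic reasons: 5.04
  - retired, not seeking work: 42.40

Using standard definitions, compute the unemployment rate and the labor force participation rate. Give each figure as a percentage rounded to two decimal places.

Unemployment rate ≈ 6.71%; labor force participation rate ≈ 67.95%.

Employed = 122.91 + 23.48 + 5.04 = 151.43 million (anyone who worked, including part-time for economic reasons, counts as employed).
Unemployed = 9.90 + 0.99 = 10.89 million (jobless and actively searching, or on temporary layoff).
Labor force = 151.43 + 10.89 = 162.32 million.
Not in labor force = 10.60 + 21.71 + 1.84 + 42.40 = 76.55 million (those not working and not actively searching are outside the labor force — including those who want a job but have given up searching).
Civilian working-age population = 162.32 + 76.55 = 238.87 million.
Unemployment rate = 10.89 / 162.32 = 6.71%.
Labor force participation rate = 162.32 / 238.87 = 67.95%.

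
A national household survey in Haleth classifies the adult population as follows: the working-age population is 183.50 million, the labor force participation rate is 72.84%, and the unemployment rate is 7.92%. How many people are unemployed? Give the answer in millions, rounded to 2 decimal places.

Labor force = 0.7284 × 183.50 = 133.66 million.
Unemployed = 0.0792 × 133.66 ≈ 10.59 million.

About 10.59 million are unemployed.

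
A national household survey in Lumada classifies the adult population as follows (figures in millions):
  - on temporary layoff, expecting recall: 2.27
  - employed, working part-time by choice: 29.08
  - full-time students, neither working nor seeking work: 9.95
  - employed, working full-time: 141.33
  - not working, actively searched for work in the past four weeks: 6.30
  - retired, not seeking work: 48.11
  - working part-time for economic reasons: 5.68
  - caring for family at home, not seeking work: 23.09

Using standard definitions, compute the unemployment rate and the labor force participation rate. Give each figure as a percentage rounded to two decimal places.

Employed = 29.08 + 141.33 + 5.68 = 176.09 million (anyone who worked, including part-time for economic reasons, counts as employed).
Unemployed = 2.27 + 6.30 = 8.57 million (jobless and actively searching, or on temporary layoff).
Labor force = 176.09 + 8.57 = 184.66 million.
Not in labor force = 9.95 + 48.11 + 23.09 = 81.15 million (those not working and not actively searching are outside the labor force).
Civilian working-age population = 184.66 + 81.15 = 265.81 million.
Unemployment rate = 8.57 / 184.66 = 4.64%.
Labor force participation rate = 184.66 / 265.81 = 69.47%.

Unemployment rate ≈ 4.64%; labor force participation rate ≈ 69.47%.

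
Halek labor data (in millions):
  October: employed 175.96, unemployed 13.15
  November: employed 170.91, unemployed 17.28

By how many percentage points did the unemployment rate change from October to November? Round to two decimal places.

October: labor force = 175.96 + 13.15 = 189.11; u = 13.15/189.11 = 6.95%.
November: labor force = 170.91 + 17.28 = 188.19; u = 17.28/188.19 = 9.18%.
Change = 9.18% − 6.95% = +2.23 pp.

The unemployment rate changed by +2.23 percentage points.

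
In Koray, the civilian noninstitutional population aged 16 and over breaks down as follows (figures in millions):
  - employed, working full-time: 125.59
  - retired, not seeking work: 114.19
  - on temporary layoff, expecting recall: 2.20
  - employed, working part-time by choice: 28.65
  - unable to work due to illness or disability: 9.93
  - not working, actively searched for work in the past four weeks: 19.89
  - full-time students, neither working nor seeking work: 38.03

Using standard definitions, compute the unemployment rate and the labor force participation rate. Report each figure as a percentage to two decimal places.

Employed = 125.59 + 28.65 = 154.24 million.
Unemployed = 2.20 + 19.89 = 22.09 million (jobless and actively searching, or on temporary layoff).
Labor force = 154.24 + 22.09 = 176.33 million.
Not in labor force = 114.19 + 9.93 + 38.03 = 162.15 million (those not working and not actively searching are outside the labor force).
Civilian working-age population = 176.33 + 162.15 = 338.48 million.
Unemployment rate = 22.09 / 176.33 = 12.53%.
Labor force participation rate = 176.33 / 338.48 = 52.09%.

Unemployment rate ≈ 12.53%; labor force participation rate ≈ 52.09%.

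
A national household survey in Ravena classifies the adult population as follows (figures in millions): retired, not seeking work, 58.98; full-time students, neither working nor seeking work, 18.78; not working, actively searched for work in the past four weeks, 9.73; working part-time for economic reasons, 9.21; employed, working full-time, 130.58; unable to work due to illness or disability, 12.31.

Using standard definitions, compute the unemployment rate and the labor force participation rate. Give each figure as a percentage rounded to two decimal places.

Employed = 9.21 + 130.58 = 139.79 million (anyone who worked, including part-time for economic reasons, counts as employed).
Unemployed = 9.73 million.
Labor force = 139.79 + 9.73 = 149.52 million.
Not in labor force = 58.98 + 18.78 + 12.31 = 90.07 million (those not working and not actively searching are outside the labor force).
Civilian working-age population = 149.52 + 90.07 = 239.59 million.
Unemployment rate = 9.73 / 149.52 = 6.51%.
Labor force participation rate = 149.52 / 239.59 = 62.41%.

Unemployment rate ≈ 6.51%; labor force participation rate ≈ 62.41%.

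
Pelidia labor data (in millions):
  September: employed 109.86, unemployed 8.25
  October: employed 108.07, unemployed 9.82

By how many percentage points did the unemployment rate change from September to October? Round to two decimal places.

September: labor force = 109.86 + 8.25 = 118.11; u = 8.25/118.11 = 6.99%.
October: labor force = 108.07 + 9.82 = 117.89; u = 9.82/117.89 = 8.33%.
Change = 8.33% − 6.99% = +1.34 pp.

The unemployment rate changed by +1.34 percentage points.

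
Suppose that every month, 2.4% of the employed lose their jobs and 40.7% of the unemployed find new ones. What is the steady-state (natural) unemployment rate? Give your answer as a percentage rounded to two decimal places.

Steady-state unemployment rate ≈ 5.57%.

At steady state the flows balance: s·E = f·U, so U/(E+U) = s/(s+f).
u* = 2.4 / (2.4 + 40.7) = 2.4 / 43.10 = 5.57%.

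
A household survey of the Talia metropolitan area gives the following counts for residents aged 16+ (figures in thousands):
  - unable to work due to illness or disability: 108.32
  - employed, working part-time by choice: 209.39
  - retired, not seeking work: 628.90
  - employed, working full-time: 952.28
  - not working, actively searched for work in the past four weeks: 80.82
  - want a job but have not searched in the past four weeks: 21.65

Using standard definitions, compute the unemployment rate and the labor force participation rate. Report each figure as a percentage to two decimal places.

Employed = 209.39 + 952.28 = 1,161.67 thousand.
Unemployed = 80.82 thousand.
Labor force = 1,161.67 + 80.82 = 1,242.49 thousand.
Not in labor force = 108.32 + 628.90 + 21.65 = 758.87 thousand (those not working and not actively searching are outside the labor force — including those who want a job but have given up searching).
Civilian working-age population = 1,242.49 + 758.87 = 2,001.36 thousand.
Unemployment rate = 80.82 / 1,242.49 = 6.50%.
Labor force participation rate = 1,242.49 / 2,001.36 = 62.08%.

Unemployment rate ≈ 6.50%; labor force participation rate ≈ 62.08%.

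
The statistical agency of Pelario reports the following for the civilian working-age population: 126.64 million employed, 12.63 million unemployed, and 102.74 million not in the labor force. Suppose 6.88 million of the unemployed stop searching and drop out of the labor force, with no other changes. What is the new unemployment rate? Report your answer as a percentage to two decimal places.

Initially, labor force = 126.64 + 12.63 = 139.27 million, so u = 12.63/139.27 = 9.07%.
After the change, unemployed and labor force both fall by 6.88 → E = 126.64, U = 5.75, labor force = 132.39 million.
New unemployment rate = 5.75 / 132.39 = 4.34%.

New unemployment rate ≈ 4.34%.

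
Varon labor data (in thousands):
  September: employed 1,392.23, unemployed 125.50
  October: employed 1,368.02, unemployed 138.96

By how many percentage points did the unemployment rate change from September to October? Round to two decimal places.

September: labor force = 1,392.23 + 125.50 = 1,517.73; u = 125.50/1,517.73 = 8.27%.
October: labor force = 1,368.02 + 138.96 = 1,506.98; u = 138.96/1,506.98 = 9.22%.
Change = 9.22% − 8.27% = +0.95 pp.

The unemployment rate changed by +0.95 percentage points.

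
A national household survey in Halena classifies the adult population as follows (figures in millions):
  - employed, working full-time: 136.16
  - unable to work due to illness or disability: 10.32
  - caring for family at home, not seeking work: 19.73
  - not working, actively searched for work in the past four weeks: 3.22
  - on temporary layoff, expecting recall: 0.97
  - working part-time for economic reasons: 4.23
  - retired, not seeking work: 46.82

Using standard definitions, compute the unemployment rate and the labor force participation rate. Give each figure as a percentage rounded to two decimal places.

Employed = 136.16 + 4.23 = 140.39 million (anyone who worked, including part-time for economic reasons, counts as employed).
Unemployed = 3.22 + 0.97 = 4.19 million (jobless and actively searching, or on temporary layoff).
Labor force = 140.39 + 4.19 = 144.58 million.
Not in labor force = 10.32 + 19.73 + 46.82 = 76.87 million (those not working and not actively searching are outside the labor force).
Civilian working-age population = 144.58 + 76.87 = 221.45 million.
Unemployment rate = 4.19 / 144.58 = 2.90%.
Labor force participation rate = 144.58 / 221.45 = 65.29%.

Unemployment rate ≈ 2.90%; labor force participation rate ≈ 65.29%.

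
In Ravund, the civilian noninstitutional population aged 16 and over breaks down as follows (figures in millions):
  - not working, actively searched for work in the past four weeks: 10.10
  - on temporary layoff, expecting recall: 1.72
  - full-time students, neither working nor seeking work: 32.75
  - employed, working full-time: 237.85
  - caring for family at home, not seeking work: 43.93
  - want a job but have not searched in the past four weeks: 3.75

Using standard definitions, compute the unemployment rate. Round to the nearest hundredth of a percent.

Unemployment rate ≈ 4.73%.

Employed = 237.85 million.
Unemployed = 10.10 + 1.72 = 11.82 million (jobless and actively searching, or on temporary layoff).
Labor force = 237.85 + 11.82 = 249.67 million.
Unemployment rate = 11.82 / 249.67 = 4.73%.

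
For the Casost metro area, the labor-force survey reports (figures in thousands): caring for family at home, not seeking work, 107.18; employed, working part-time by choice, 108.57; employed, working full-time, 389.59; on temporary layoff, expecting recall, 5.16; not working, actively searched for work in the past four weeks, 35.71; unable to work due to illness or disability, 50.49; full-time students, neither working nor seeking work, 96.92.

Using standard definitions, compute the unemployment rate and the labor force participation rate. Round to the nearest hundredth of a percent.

Unemployment rate ≈ 7.58%; labor force participation rate ≈ 67.92%.

Employed = 108.57 + 389.59 = 498.16 thousand.
Unemployed = 5.16 + 35.71 = 40.87 thousand (jobless and actively searching, or on temporary layoff).
Labor force = 498.16 + 40.87 = 539.03 thousand.
Not in labor force = 107.18 + 50.49 + 96.92 = 254.59 thousand (those not working and not actively searching are outside the labor force).
Civilian working-age population = 539.03 + 254.59 = 793.62 thousand.
Unemployment rate = 40.87 / 539.03 = 7.58%.
Labor force participation rate = 539.03 / 793.62 = 67.92%.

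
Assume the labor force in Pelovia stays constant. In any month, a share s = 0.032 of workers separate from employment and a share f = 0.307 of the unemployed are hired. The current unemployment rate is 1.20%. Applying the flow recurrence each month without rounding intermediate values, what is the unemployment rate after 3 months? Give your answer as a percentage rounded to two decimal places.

With a fixed labor force, u_{t+1} = u_t + s·(1−u_t) − f·u_t = u_t·(1−s−f) + s.
Here 1−s−f = 0.661 and s = 0.032.
u_1 = 0.012000 × 0.661 + 0.032 = 0.039932.
u_2 = 0.039932 × 0.661 + 0.032 = 0.058395.
u_3 = 0.058395 × 0.661 + 0.032 = 0.070599.

Unemployment rate after three months ≈ 7.06%.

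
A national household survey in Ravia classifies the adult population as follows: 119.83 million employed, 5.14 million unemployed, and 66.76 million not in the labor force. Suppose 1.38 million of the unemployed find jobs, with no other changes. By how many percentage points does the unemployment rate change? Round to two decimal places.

Initially, labor force = 119.83 + 5.14 = 124.97 million, so u = 5.14/124.97 = 4.11%.
After the change, unemployed falls and employed rises by 1.38; labor force unchanged → E = 121.21, U = 3.76, labor force = 124.97 million.
New unemployment rate = 3.76 / 124.97 = 3.01%.
Change = 3.01% − 4.11% = −1.10 percentage points.

The unemployment rate changes by −1.10 percentage points.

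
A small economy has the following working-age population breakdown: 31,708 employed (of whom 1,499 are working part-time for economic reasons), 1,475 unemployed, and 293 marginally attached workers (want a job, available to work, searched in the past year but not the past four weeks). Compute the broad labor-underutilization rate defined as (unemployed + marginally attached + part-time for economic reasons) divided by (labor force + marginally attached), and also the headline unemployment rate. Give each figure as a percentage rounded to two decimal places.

Labor force = 31,708 + 1,475 = 33,183.
Numerator = 1,475 + 293 + 1,499 = 3,267.
Denominator = 33,183 + 293 = 33,476.
Broad rate = 3,267 / 33,476 = 9.76%.
Headline unemployment rate = 1,475 / 33,183 = 4.45%.

Broad underutilization rate ≈ 9.76%; headline unemployment rate ≈ 4.45%.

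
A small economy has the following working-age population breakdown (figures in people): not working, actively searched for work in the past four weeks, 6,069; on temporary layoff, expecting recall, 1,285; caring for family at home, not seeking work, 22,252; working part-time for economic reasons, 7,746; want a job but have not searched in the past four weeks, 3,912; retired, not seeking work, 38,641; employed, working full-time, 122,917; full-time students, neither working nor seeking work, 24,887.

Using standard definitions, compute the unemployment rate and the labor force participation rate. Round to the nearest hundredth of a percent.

Unemployment rate ≈ 5.33%; labor force participation rate ≈ 60.61%.

Employed = 7,746 + 122,917 = 130,663 (anyone who worked, including part-time for economic reasons, counts as employed).
Unemployed = 6,069 + 1,285 = 7,354 (jobless and actively searching, or on temporary layoff).
Labor force = 130,663 + 7,354 = 138,017.
Not in labor force = 22,252 + 3,912 + 38,641 + 24,887 = 89,692 (those not working and not actively searching are outside the labor force — including those who want a job but have given up searching).
Civilian working-age population = 138,017 + 89,692 = 227,709.
Unemployment rate = 7,354 / 138,017 = 5.33%.
Labor force participation rate = 138,017 / 227,709 = 60.61%.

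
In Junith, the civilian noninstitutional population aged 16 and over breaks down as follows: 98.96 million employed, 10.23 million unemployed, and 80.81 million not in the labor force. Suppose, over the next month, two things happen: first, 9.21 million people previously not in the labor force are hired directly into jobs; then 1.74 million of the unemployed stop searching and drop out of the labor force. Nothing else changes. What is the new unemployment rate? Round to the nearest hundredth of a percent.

Initially, labor force = 98.96 + 10.23 = 109.19 million, so u = 10.23/109.19 = 9.37%.
After the first change, employed and labor force both rise by 9.21; unemployed unchanged → E = 108.17, U = 10.23, labor force = 118.40 million.
After the second change, unemployed and labor force both fall by 1.74 → E = 108.17, U = 8.49, labor force = 116.66 million.
New unemployment rate = 8.49 / 116.66 = 7.28%.

New unemployment rate ≈ 7.28%.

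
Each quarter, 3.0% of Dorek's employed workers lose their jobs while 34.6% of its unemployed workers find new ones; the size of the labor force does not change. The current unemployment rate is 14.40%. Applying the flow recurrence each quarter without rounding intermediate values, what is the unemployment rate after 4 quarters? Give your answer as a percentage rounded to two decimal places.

With a fixed labor force, u_{t+1} = u_t + s·(1−u_t) − f·u_t = u_t·(1−s−f) + s.
Here 1−s−f = 0.624 and s = 0.030.
u_1 = 0.144000 × 0.624 + 0.030 = 0.119856.
u_2 = 0.119856 × 0.624 + 0.030 = 0.104790.
u_3 = 0.104790 × 0.624 + 0.030 = 0.095389.
u_4 = 0.095389 × 0.624 + 0.030 = 0.089523.

Unemployment rate after four quarters ≈ 8.95%.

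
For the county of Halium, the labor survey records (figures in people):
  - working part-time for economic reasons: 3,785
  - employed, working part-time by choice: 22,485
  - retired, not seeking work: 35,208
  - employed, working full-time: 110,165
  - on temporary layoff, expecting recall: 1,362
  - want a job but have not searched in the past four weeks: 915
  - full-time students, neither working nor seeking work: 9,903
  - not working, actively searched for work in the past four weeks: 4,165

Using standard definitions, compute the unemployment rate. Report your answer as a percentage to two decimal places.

Unemployment rate ≈ 3.89%.

Employed = 3,785 + 22,485 + 110,165 = 136,435 (anyone who worked, including part-time for economic reasons, counts as employed).
Unemployed = 1,362 + 4,165 = 5,527 (jobless and actively searching, or on temporary layoff).
Labor force = 136,435 + 5,527 = 141,962.
Unemployment rate = 5,527 / 141,962 = 3.89%.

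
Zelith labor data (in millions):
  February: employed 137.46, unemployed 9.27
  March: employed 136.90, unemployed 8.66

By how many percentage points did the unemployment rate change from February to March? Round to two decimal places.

The unemployment rate changed by −0.37 percentage points.

February: labor force = 137.46 + 9.27 = 146.73; u = 9.27/146.73 = 6.32%.
March: labor force = 136.90 + 8.66 = 145.56; u = 8.66/145.56 = 5.95%.
Change = 5.95% − 6.32% = −0.37 pp.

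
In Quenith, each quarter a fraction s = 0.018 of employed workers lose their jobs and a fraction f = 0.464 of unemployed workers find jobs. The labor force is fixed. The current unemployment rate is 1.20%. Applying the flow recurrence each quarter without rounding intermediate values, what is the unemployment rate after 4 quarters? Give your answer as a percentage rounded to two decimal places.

With a fixed labor force, u_{t+1} = u_t + s·(1−u_t) − f·u_t = u_t·(1−s−f) + s.
Here 1−s−f = 0.518 and s = 0.018.
u_1 = 0.012000 × 0.518 + 0.018 = 0.024216.
u_2 = 0.024216 × 0.518 + 0.018 = 0.030544.
u_3 = 0.030544 × 0.518 + 0.018 = 0.033822.
u_4 = 0.033822 × 0.518 + 0.018 = 0.035520.

Unemployment rate after four quarters ≈ 3.55%.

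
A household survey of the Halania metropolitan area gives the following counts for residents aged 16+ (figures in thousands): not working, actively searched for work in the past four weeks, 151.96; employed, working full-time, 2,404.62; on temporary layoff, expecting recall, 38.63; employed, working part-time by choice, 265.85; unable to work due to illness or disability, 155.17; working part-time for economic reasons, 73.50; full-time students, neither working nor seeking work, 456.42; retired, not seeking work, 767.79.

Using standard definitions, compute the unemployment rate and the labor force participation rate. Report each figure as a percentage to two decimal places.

Employed = 2,404.62 + 265.85 + 73.50 = 2,743.97 thousand (anyone who worked, including part-time for economic reasons, counts as employed).
Unemployed = 151.96 + 38.63 = 190.59 thousand (jobless and actively searching, or on temporary layoff).
Labor force = 2,743.97 + 190.59 = 2,934.56 thousand.
Not in labor force = 155.17 + 456.42 + 767.79 = 1,379.38 thousand (those not working and not actively searching are outside the labor force).
Civilian working-age population = 2,934.56 + 1,379.38 = 4,313.94 thousand.
Unemployment rate = 190.59 / 2,934.56 = 6.49%.
Labor force participation rate = 2,934.56 / 4,313.94 = 68.03%.

Unemployment rate ≈ 6.49%; labor force participation rate ≈ 68.03%.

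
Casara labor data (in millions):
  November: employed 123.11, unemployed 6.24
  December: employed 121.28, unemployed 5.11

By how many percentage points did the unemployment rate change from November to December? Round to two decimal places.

November: labor force = 123.11 + 6.24 = 129.35; u = 6.24/129.35 = 4.82%.
December: labor force = 121.28 + 5.11 = 126.39; u = 5.11/126.39 = 4.04%.
Change = 4.04% − 4.82% = −0.78 pp.

The unemployment rate changed by −0.78 percentage points.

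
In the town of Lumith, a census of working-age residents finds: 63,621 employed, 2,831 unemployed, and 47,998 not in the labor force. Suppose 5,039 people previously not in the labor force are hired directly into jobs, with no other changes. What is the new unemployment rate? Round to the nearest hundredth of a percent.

Initially, labor force = 63,621 + 2,831 = 66,452, so u = 2,831/66,452 = 4.26%.
After the change, employed and labor force both rise by 5,039; unemployed unchanged → E = 68,660, U = 2,831, labor force = 71,491.
New unemployment rate = 2,831 / 71,491 = 3.96%.

New unemployment rate ≈ 3.96%.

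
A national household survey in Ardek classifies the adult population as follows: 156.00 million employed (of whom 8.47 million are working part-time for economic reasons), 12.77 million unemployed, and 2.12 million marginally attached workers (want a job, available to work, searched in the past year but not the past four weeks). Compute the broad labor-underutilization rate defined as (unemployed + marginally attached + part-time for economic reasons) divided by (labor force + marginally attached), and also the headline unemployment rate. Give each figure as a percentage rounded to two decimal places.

Labor force = 156.00 + 12.77 = 168.77 million.
Numerator = 12.77 + 2.12 + 8.47 = 23.36 million.
Denominator = 168.77 + 2.12 = 170.89 million.
Broad rate = 23.36 / 170.89 = 13.67%.
Headline unemployment rate = 12.77 / 168.77 = 7.57%.

Broad underutilization rate ≈ 13.67%; headline unemployment rate ≈ 7.57%.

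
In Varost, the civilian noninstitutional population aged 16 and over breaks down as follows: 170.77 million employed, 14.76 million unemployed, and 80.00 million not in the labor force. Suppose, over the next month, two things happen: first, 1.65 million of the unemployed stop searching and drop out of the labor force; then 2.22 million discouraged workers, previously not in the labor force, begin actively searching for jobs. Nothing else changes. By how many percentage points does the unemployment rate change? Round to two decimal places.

The unemployment rate changes by +0.28 percentage points.

Initially, labor force = 170.77 + 14.76 = 185.53 million, so u = 14.76/185.53 = 7.96%.
After the first change, unemployed and labor force both fall by 1.65 → E = 170.77, U = 13.11, labor force = 183.88 million.
After the second change, unemployed and labor force both rise by 2.22 → E = 170.77, U = 15.33, labor force = 186.10 million.
New unemployment rate = 15.33 / 186.10 = 8.24%.
Change = 8.24% − 7.96% = +0.28 percentage points.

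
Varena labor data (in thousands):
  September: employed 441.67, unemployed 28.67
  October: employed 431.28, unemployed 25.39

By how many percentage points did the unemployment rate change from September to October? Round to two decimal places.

The unemployment rate changed by −0.54 percentage points.

September: labor force = 441.67 + 28.67 = 470.34; u = 28.67/470.34 = 6.10%.
October: labor force = 431.28 + 25.39 = 456.67; u = 25.39/456.67 = 5.56%.
Change = 5.56% − 6.10% = −0.54 pp.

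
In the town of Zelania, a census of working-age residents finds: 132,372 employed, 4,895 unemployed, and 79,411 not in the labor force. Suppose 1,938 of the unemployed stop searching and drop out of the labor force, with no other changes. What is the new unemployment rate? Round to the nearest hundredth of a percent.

New unemployment rate ≈ 2.19%.

Initially, labor force = 132,372 + 4,895 = 137,267, so u = 4,895/137,267 = 3.57%.
After the change, unemployed and labor force both fall by 1,938 → E = 132,372, U = 2,957, labor force = 135,329.
New unemployment rate = 2,957 / 135,329 = 2.19%.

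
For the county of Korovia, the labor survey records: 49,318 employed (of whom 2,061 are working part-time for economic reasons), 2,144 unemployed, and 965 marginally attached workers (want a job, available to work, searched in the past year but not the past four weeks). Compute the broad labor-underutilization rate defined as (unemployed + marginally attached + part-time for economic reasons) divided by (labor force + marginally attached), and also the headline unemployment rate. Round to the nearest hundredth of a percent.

Broad underutilization rate ≈ 9.86%; headline unemployment rate ≈ 4.17%.

Labor force = 49,318 + 2,144 = 51,462.
Numerator = 2,144 + 965 + 2,061 = 5,170.
Denominator = 51,462 + 965 = 52,427.
Broad rate = 5,170 / 52,427 = 9.86%.
Headline unemployment rate = 2,144 / 51,462 = 4.17%.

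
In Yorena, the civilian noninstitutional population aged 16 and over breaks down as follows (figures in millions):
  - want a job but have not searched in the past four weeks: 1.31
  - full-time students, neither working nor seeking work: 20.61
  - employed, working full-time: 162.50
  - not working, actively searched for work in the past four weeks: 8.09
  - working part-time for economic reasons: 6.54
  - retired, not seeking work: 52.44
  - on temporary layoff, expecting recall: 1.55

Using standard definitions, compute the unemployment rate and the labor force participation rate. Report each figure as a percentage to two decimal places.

Unemployment rate ≈ 5.40%; labor force participation rate ≈ 70.61%.

Employed = 162.50 + 6.54 = 169.04 million (anyone who worked, including part-time for economic reasons, counts as employed).
Unemployed = 8.09 + 1.55 = 9.64 million (jobless and actively searching, or on temporary layoff).
Labor force = 169.04 + 9.64 = 178.68 million.
Not in labor force = 1.31 + 20.61 + 52.44 = 74.36 million (those not working and not actively searching are outside the labor force — including those who want a job but have given up searching).
Civilian working-age population = 178.68 + 74.36 = 253.04 million.
Unemployment rate = 9.64 / 178.68 = 5.40%.
Labor force participation rate = 178.68 / 253.04 = 70.61%.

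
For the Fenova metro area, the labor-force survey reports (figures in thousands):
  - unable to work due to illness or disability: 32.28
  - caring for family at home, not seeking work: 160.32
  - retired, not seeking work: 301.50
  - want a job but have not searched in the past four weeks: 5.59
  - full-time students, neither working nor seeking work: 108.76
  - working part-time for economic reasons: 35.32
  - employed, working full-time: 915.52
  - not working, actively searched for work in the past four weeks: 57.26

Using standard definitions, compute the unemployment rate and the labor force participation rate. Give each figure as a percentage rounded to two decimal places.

Employed = 35.32 + 915.52 = 950.84 thousand (anyone who worked, including part-time for economic reasons, counts as employed).
Unemployed = 57.26 thousand.
Labor force = 950.84 + 57.26 = 1,008.10 thousand.
Not in labor force = 32.28 + 160.32 + 301.50 + 5.59 + 108.76 = 608.45 thousand (those not working and not actively searching are outside the labor force — including those who want a job but have given up searching).
Civilian working-age population = 1,008.10 + 608.45 = 1,616.55 thousand.
Unemployment rate = 57.26 / 1,008.10 = 5.68%.
Labor force participation rate = 1,008.10 / 1,616.55 = 62.36%.

Unemployment rate ≈ 5.68%; labor force participation rate ≈ 62.36%.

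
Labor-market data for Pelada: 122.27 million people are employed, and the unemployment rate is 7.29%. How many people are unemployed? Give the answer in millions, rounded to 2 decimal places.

About 9.61 million are unemployed.

Let U be the number unemployed. The labor force is E + U, and U/(E+U) = 0.0729.
So U = 0.0729 × 122.27 / (1 − 0.0729) = 8.9135 / 0.9271 ≈ 9.61 million.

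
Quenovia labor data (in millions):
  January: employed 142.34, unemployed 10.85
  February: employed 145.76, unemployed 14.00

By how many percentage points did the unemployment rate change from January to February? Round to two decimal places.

The unemployment rate changed by +1.68 percentage points.

January: labor force = 142.34 + 10.85 = 153.19; u = 10.85/153.19 = 7.08%.
February: labor force = 145.76 + 14.00 = 159.76; u = 14.00/159.76 = 8.76%.
Change = 8.76% − 7.08% = +1.68 pp.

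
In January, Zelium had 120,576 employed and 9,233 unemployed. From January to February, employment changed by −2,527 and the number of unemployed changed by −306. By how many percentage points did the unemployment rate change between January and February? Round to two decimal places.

The unemployment rate changed by −0.08 percentage points.

January: labor force = 120,576 + 9,233 = 129,809; u = 9,233/129,809 = 7.11%.
February: labor force = 118,049 + 8,927 = 126,976; u = 8,927/126,976 = 7.03%.
Change = 7.03% − 7.11% = −0.08 pp.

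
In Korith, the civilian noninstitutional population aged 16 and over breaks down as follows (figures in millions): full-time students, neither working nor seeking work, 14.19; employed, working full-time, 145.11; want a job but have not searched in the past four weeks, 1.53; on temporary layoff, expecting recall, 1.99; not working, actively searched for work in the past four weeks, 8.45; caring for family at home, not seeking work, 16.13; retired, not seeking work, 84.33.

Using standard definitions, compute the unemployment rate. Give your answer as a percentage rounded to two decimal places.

Employed = 145.11 million.
Unemployed = 1.99 + 8.45 = 10.44 million (jobless and actively searching, or on temporary layoff).
Labor force = 145.11 + 10.44 = 155.55 million.
Unemployment rate = 10.44 / 155.55 = 6.71%.

Unemployment rate ≈ 6.71%.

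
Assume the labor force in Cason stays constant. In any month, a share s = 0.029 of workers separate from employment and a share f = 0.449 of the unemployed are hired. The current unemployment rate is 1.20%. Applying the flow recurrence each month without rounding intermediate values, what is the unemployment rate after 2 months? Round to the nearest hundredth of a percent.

With a fixed labor force, u_{t+1} = u_t + s·(1−u_t) − f·u_t = u_t·(1−s−f) + s.
Here 1−s−f = 0.522 and s = 0.029.
u_1 = 0.012000 × 0.522 + 0.029 = 0.035264.
u_2 = 0.035264 × 0.522 + 0.029 = 0.047408.

Unemployment rate after two months ≈ 4.74%.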